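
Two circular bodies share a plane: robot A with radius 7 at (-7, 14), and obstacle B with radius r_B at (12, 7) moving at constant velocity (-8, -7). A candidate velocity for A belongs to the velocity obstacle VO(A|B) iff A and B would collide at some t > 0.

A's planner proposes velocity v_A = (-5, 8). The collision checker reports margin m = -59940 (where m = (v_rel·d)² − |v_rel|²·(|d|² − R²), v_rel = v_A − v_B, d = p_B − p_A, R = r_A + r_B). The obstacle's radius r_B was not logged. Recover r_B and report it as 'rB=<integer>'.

m = -59940
d = (19, -7);  v_rel = (3, 15),  |v_rel|² = 234
v_rel×d = (3)·(-7) − (15)·(19) = -306
since m = R²·234 − (-306)²:  R² = (93636 + -59940) / 234 = 144
R = √144 = 12  ⇒  r_B = 12 − 7 = 5

rB=5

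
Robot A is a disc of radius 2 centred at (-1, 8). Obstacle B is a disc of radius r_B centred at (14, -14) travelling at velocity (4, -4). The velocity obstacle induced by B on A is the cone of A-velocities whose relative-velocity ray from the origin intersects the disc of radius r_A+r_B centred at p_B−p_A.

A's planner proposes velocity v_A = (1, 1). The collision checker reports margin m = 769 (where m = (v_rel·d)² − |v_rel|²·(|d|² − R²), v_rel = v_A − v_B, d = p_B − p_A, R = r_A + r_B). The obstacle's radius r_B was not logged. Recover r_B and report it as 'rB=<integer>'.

m = 769
d = (15, -22);  v_rel = (-3, 5),  |v_rel|² = 34
v_rel×d = (-3)·(-22) − (5)·(15) = -9
since m = R²·34 − (-9)²:  R² = (81 + 769) / 34 = 25
R = √25 = 5  ⇒  r_B = 5 − 2 = 3

rB=3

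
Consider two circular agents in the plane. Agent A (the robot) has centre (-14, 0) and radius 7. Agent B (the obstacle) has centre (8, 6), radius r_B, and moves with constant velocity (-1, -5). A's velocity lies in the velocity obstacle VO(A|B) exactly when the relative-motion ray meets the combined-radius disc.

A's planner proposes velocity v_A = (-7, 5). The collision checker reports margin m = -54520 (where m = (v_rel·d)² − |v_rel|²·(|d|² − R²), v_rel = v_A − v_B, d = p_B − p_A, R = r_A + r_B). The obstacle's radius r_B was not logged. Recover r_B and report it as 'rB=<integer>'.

m = -54520
d = (22, 6);  v_rel = (-6, 10),  |v_rel|² = 136
v_rel×d = (-6)·(6) − (10)·(22) = -256
since m = R²·136 − (-256)²:  R² = (65536 + -54520) / 136 = 81
R = √81 = 9  ⇒  r_B = 9 − 7 = 2

rB=2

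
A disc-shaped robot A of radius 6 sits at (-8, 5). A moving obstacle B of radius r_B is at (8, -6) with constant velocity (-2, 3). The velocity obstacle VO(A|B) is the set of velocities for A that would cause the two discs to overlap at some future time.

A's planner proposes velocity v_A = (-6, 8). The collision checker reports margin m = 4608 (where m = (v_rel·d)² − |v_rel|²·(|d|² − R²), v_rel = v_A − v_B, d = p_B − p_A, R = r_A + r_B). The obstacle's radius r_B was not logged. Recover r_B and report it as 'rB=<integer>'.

m = 4608
d = (16, -11);  v_rel = (-4, 5),  |v_rel|² = 41
v_rel×d = (-4)·(-11) − (5)·(16) = -36
since m = R²·41 − (-36)²:  R² = (1296 + 4608) / 41 = 144
R = √144 = 12  ⇒  r_B = 12 − 6 = 6

rB=6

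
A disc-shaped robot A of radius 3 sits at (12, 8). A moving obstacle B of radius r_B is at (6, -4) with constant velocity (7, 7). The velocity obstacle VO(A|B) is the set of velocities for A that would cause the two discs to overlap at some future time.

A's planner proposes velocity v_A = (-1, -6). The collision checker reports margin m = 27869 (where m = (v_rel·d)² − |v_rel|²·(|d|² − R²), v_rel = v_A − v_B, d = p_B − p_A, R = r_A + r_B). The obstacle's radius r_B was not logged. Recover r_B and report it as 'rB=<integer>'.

m = 27869
d = (-6, -12);  v_rel = (-8, -13),  |v_rel|² = 233
v_rel×d = (-8)·(-12) − (-13)·(-6) = 18
since m = R²·233 − 18²:  R² = (324 + 27869) / 233 = 121
R = √121 = 11  ⇒  r_B = 11 − 3 = 8

rB=8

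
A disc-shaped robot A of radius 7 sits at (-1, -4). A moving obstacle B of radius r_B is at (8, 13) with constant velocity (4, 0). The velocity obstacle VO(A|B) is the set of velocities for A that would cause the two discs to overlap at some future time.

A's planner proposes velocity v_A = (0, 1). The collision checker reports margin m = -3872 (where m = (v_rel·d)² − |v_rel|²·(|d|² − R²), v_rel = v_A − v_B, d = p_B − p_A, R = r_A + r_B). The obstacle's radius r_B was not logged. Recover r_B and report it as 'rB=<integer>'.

m = -3872
d = (9, 17);  v_rel = (-4, 1),  |v_rel|² = 17
v_rel×d = (-4)·(17) − (1)·(9) = -77
since m = R²·17 − (-77)²:  R² = (5929 + -3872) / 17 = 121
R = √121 = 11  ⇒  r_B = 11 − 7 = 4

rB=4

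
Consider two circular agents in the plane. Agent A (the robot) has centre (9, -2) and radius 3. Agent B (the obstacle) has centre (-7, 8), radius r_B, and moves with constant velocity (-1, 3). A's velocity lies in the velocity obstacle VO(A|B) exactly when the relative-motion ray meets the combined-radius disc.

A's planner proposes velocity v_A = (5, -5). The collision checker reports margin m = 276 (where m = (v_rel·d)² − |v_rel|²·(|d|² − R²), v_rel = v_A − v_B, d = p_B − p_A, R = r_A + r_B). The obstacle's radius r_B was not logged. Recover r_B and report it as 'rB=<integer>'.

m = 276
d = (-16, 10);  v_rel = (6, -8),  |v_rel|² = 100
v_rel×d = (6)·(10) − (-8)·(-16) = -68
since m = R²·100 − (-68)²:  R² = (4624 + 276) / 100 = 49
R = √49 = 7  ⇒  r_B = 7 − 3 = 4

rB=4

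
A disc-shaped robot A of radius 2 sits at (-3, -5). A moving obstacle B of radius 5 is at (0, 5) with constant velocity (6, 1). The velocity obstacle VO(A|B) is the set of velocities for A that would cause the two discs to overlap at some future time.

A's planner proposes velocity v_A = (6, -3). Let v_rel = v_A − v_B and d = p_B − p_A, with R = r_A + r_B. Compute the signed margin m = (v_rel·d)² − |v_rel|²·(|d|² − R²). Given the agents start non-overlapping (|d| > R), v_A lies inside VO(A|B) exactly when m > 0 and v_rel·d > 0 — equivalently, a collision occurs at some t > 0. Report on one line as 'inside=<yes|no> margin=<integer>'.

d = (3, 10),  |d|² = 109;  R = 2+5 = 7,  c = 109−7² = 60
v_rel = (0, -4),  |v_rel|² = 16;  v_rel·d = (0)·(3) + (-4)·(10) = -40
16·t² + 80·t + 60 = 0  ⇒  m = (-40)² − 16·60 = 640
m = 640 > 0,  v_rel·d = -40 < 0  ⇒  outside

inside=no margin=640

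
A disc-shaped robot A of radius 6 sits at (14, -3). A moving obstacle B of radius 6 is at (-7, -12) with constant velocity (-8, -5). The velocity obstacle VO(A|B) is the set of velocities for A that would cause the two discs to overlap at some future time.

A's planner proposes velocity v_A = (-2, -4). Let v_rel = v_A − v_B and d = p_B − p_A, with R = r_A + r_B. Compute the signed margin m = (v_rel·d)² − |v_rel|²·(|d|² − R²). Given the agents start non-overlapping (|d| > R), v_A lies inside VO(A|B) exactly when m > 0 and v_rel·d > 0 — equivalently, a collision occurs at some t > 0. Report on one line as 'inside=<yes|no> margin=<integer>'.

d = (-21, -9),  |d|² = 522;  R = 6+6 = 12,  c = 522−12² = 378
v_rel = (6, 1),  |v_rel|² = 37;  v_rel·d = (6)·(-21) + (1)·(-9) = -135
37·t² + 270·t + 378 = 0  ⇒  m = (-135)² − 37·378 = 4239
m = 4239 > 0,  v_rel·d = -135 < 0  ⇒  outside

inside=no margin=4239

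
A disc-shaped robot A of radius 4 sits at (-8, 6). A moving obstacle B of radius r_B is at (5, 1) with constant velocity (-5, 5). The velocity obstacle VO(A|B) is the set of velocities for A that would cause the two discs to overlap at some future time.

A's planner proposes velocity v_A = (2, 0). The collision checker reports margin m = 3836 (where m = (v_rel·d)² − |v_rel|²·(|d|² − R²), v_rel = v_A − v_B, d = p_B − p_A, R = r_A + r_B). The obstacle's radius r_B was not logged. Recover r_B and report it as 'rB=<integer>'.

m = 3836
d = (13, -5);  v_rel = (7, -5),  |v_rel|² = 74
v_rel×d = (7)·(-5) − (-5)·(13) = 30
since m = R²·74 − 30²:  R² = (900 + 3836) / 74 = 64
R = √64 = 8  ⇒  r_B = 8 − 4 = 4

rB=4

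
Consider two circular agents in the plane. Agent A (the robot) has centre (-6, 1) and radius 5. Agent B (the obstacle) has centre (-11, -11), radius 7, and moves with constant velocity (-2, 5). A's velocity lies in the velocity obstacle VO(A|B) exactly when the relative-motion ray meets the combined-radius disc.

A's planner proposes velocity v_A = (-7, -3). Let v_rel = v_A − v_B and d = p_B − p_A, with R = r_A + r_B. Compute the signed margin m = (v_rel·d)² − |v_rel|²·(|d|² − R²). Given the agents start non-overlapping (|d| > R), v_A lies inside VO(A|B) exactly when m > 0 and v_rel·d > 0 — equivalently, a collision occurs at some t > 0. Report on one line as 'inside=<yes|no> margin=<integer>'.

d = (-5, -12),  |d|² = 169;  R = 5+7 = 12,  c = 169−12² = 25
v_rel = (-5, -8),  |v_rel|² = 89;  v_rel·d = (-5)·(-5) + (-8)·(-12) = 121
89·t² − 242·t + 25 = 0  ⇒  m = 121² − 89·25 = 12416
m = 12416 > 0,  v_rel·d = 121 > 0  ⇒  inside

inside=yes margin=12416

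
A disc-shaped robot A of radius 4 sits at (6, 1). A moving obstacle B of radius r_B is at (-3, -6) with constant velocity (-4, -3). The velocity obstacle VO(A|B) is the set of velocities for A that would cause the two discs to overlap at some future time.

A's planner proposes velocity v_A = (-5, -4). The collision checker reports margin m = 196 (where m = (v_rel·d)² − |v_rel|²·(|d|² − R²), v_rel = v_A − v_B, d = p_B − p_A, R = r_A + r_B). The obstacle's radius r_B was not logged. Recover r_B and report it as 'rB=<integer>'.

m = 196
d = (-9, -7);  v_rel = (-1, -1),  |v_rel|² = 2
v_rel×d = (-1)·(-7) − (-1)·(-9) = -2
since m = R²·2 − (-2)²:  R² = (4 + 196) / 2 = 100
R = √100 = 10  ⇒  r_B = 10 − 4 = 6

rB=6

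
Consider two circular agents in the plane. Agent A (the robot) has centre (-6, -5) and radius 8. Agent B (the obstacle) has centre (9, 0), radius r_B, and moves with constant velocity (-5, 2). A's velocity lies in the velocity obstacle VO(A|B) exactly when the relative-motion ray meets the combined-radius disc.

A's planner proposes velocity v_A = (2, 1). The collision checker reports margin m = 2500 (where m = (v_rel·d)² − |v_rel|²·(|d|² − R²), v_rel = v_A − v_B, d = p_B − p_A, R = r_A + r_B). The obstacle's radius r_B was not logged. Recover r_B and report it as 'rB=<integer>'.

m = 2500
d = (15, 5);  v_rel = (7, -1),  |v_rel|² = 50
v_rel×d = (7)·(5) − (-1)·(15) = 50
since m = R²·50 − 50²:  R² = (2500 + 2500) / 50 = 100
R = √100 = 10  ⇒  r_B = 10 − 8 = 2

rB=2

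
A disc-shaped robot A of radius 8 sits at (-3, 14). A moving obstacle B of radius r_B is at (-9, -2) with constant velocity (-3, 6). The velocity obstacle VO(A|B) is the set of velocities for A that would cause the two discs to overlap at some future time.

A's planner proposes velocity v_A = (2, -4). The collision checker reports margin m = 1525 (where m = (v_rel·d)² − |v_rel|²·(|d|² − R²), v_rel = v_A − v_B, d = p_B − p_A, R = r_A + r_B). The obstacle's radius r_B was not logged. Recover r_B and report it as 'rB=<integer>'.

m = 1525
d = (-6, -16);  v_rel = (5, -10),  |v_rel|² = 125
v_rel×d = (5)·(-16) − (-10)·(-6) = -140
since m = R²·125 − (-140)²:  R² = (19600 + 1525) / 125 = 169
R = √169 = 13  ⇒  r_B = 13 − 8 = 5

rB=5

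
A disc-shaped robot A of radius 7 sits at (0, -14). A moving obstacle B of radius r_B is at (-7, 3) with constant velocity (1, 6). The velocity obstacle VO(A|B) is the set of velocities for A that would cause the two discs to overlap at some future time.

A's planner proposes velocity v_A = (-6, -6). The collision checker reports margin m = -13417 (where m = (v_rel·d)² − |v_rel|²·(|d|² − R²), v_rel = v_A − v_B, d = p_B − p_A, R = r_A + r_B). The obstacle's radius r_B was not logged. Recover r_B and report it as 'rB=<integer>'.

m = -13417
d = (-7, 17);  v_rel = (-7, -12),  |v_rel|² = 193
v_rel×d = (-7)·(17) − (-12)·(-7) = -203
since m = R²·193 − (-203)²:  R² = (41209 + -13417) / 193 = 144
R = √144 = 12  ⇒  r_B = 12 − 7 = 5

rB=5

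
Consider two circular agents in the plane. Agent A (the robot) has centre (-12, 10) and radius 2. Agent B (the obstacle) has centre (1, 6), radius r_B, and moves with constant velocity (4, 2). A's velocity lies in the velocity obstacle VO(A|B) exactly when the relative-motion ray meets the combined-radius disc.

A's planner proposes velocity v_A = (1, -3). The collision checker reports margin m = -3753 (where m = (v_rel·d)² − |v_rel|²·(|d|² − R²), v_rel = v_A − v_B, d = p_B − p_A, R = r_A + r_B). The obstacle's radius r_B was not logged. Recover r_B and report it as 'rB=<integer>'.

m = -3753
d = (13, -4);  v_rel = (-3, -5),  |v_rel|² = 34
v_rel×d = (-3)·(-4) − (-5)·(13) = 77
since m = R²·34 − 77²:  R² = (5929 + -3753) / 34 = 64
R = √64 = 8  ⇒  r_B = 8 − 2 = 6

rB=6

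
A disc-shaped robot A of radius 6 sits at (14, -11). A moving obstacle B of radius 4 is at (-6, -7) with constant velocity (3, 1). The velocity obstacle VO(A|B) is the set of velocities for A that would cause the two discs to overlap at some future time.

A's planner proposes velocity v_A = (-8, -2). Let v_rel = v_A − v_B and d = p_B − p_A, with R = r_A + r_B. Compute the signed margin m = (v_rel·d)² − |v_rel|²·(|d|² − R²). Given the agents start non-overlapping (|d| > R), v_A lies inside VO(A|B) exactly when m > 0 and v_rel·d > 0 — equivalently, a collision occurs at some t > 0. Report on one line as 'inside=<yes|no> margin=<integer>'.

d = (-20, 4),  |d|² = 416;  R = 6+4 = 10,  c = 416−10² = 316
v_rel = (-11, -3),  |v_rel|² = 130;  v_rel·d = (-11)·(-20) + (-3)·(4) = 208
130·t² − 416·t + 316 = 0  ⇒  m = 208² − 130·316 = 2184
m = 2184 > 0,  v_rel·d = 208 > 0  ⇒  inside

inside=yes margin=2184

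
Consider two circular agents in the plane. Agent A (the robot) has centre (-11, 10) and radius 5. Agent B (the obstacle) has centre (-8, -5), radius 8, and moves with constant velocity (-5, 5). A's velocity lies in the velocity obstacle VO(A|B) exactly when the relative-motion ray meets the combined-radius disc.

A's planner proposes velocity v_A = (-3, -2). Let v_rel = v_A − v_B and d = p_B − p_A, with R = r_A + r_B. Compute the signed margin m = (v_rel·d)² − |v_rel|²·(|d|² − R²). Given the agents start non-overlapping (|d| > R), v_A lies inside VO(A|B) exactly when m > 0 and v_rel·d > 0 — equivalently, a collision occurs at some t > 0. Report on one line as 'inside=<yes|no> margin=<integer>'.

d = (3, -15),  |d|² = 234;  R = 5+8 = 13,  c = 234−13² = 65
v_rel = (2, -7),  |v_rel|² = 53;  v_rel·d = (2)·(3) + (-7)·(-15) = 111
53·t² − 222·t + 65 = 0  ⇒  m = 111² − 53·65 = 8876
m = 8876 > 0,  v_rel·d = 111 > 0  ⇒  inside

inside=yes margin=8876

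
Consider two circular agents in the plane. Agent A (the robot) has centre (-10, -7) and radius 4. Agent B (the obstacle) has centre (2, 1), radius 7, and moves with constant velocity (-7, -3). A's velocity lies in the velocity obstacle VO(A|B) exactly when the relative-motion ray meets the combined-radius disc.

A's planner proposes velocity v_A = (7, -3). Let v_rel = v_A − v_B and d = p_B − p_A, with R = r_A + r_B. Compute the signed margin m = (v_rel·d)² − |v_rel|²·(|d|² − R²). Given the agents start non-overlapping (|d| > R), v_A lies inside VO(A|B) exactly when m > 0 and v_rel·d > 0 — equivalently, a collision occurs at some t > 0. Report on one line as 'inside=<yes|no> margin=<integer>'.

d = (12, 8),  |d|² = 208;  R = 4+7 = 11,  c = 208−11² = 87
v_rel = (14, 0),  |v_rel|² = 196;  v_rel·d = (14)·(12) + (0)·(8) = 168
196·t² − 336·t + 87 = 0  ⇒  m = 168² − 196·87 = 11172
m = 11172 > 0,  v_rel·d = 168 > 0  ⇒  inside

inside=yes margin=11172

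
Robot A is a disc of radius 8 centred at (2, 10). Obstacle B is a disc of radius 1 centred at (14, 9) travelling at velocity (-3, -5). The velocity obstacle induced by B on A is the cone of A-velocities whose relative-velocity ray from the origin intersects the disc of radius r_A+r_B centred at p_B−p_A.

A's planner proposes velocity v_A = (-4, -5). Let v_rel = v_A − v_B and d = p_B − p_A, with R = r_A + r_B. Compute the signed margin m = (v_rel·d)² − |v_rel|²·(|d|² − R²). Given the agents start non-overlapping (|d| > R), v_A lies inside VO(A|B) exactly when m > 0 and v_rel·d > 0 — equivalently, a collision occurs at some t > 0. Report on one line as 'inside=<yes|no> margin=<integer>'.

d = (12, -1),  |d|² = 145;  R = 8+1 = 9,  c = 145−9² = 64
v_rel = (-1, 0),  |v_rel|² = 1;  v_rel·d = (-1)·(12) + (0)·(-1) = -12
1·t² + 24·t + 64 = 0  ⇒  m = (-12)² − 1·64 = 80
m = 80 > 0,  v_rel·d = -12 < 0  ⇒  outside

inside=no margin=80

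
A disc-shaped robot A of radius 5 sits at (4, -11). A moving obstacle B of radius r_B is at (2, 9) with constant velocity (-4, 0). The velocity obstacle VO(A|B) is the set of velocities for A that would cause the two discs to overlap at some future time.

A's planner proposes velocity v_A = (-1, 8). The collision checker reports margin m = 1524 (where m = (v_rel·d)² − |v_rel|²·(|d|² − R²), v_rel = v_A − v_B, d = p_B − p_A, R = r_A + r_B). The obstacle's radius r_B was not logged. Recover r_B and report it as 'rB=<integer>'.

m = 1524
d = (-2, 20);  v_rel = (3, 8),  |v_rel|² = 73
v_rel×d = (3)·(20) − (8)·(-2) = 76
since m = R²·73 − 76²:  R² = (5776 + 1524) / 73 = 100
R = √100 = 10  ⇒  r_B = 10 − 5 = 5

rB=5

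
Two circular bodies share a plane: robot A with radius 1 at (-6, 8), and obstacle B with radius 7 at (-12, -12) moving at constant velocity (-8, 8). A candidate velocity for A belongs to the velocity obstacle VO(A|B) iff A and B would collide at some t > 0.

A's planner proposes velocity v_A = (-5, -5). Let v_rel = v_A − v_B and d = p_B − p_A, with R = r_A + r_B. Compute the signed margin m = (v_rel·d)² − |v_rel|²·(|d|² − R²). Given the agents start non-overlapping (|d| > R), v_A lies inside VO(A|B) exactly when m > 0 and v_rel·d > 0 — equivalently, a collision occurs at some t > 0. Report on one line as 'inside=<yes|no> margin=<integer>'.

d = (-6, -20),  |d|² = 436;  R = 1+7 = 8,  c = 436−8² = 372
v_rel = (3, -13),  |v_rel|² = 178;  v_rel·d = (3)·(-6) + (-13)·(-20) = 242
178·t² − 484·t + 372 = 0  ⇒  m = 242² − 178·372 = -7652
m = -7652 < 0,  v_rel·d = 242 > 0  ⇒  outside

inside=no margin=-7652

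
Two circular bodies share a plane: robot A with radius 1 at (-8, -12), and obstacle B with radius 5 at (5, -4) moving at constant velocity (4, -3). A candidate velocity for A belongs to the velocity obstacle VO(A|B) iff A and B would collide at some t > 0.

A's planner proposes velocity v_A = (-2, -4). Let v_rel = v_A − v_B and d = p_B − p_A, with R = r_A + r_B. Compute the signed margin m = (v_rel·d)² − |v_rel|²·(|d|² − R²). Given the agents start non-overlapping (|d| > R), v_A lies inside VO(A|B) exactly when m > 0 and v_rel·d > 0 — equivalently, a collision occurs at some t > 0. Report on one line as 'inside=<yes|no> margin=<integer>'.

d = (13, 8),  |d|² = 233;  R = 1+5 = 6,  c = 233−6² = 197
v_rel = (-6, -1),  |v_rel|² = 37;  v_rel·d = (-6)·(13) + (-1)·(8) = -86
37·t² + 172·t + 197 = 0  ⇒  m = (-86)² − 37·197 = 107
m = 107 > 0,  v_rel·d = -86 < 0  ⇒  outside

inside=no margin=107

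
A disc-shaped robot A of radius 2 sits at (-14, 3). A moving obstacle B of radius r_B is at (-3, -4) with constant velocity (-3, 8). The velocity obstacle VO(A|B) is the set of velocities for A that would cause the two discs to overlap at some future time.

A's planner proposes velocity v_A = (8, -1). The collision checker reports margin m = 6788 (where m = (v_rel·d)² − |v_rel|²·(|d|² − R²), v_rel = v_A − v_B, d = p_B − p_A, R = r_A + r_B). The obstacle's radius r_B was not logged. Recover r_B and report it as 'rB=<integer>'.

m = 6788
d = (11, -7);  v_rel = (11, -9),  |v_rel|² = 202
v_rel×d = (11)·(-7) − (-9)·(11) = 22
since m = R²·202 − 22²:  R² = (484 + 6788) / 202 = 36
R = √36 = 6  ⇒  r_B = 6 − 2 = 4

rB=4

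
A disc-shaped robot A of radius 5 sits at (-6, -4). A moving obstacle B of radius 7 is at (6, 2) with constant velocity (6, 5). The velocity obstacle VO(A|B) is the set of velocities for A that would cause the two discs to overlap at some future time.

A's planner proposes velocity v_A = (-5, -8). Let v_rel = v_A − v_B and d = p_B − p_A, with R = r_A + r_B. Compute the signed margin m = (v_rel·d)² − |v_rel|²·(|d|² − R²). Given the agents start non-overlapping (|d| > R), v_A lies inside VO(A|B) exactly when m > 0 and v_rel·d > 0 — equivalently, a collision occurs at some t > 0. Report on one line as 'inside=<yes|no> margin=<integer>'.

d = (12, 6),  |d|² = 180;  R = 5+7 = 12,  c = 180−12² = 36
v_rel = (-11, -13),  |v_rel|² = 290;  v_rel·d = (-11)·(12) + (-13)·(6) = -210
290·t² + 420·t + 36 = 0  ⇒  m = (-210)² − 290·36 = 33660
m = 33660 > 0,  v_rel·d = -210 < 0  ⇒  outside

inside=no margin=33660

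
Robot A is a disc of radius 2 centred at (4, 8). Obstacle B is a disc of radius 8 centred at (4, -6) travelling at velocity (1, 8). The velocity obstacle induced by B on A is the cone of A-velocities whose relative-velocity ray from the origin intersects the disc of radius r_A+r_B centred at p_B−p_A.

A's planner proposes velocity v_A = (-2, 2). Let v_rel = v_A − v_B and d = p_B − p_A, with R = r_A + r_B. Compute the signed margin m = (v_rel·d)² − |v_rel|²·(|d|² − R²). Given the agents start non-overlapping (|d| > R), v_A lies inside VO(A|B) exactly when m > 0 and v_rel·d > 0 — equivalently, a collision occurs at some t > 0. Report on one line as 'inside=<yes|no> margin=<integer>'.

d = (0, -14),  |d|² = 196;  R = 2+8 = 10,  c = 196−10² = 96
v_rel = (-3, -6),  |v_rel|² = 45;  v_rel·d = (-3)·(0) + (-6)·(-14) = 84
45·t² − 168·t + 96 = 0  ⇒  m = 84² − 45·96 = 2736
m = 2736 > 0,  v_rel·d = 84 > 0  ⇒  inside

inside=yes margin=2736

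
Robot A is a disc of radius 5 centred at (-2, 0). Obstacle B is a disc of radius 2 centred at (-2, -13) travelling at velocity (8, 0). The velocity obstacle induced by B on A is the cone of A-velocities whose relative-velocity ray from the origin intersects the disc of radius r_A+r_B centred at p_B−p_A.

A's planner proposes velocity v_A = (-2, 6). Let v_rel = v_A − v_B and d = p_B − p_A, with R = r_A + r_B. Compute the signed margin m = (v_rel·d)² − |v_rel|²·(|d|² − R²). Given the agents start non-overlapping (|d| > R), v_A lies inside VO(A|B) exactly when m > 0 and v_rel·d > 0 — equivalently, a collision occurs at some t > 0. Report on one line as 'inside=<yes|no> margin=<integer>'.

d = (0, -13),  |d|² = 169;  R = 5+2 = 7,  c = 169−7² = 120
v_rel = (-10, 6),  |v_rel|² = 136;  v_rel·d = (-10)·(0) + (6)·(-13) = -78
136·t² + 156·t + 120 = 0  ⇒  m = (-78)² − 136·120 = -10236
m = -10236 < 0,  v_rel·d = -78 < 0  ⇒  outside

inside=no margin=-10236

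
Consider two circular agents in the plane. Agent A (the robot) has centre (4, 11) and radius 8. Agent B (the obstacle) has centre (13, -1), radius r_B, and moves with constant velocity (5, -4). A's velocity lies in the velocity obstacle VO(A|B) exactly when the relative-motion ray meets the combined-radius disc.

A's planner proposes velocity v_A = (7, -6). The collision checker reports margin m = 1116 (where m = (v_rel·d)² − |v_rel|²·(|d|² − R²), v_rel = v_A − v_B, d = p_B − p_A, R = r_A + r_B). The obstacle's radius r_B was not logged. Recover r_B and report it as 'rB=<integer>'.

m = 1116
d = (9, -12);  v_rel = (2, -2),  |v_rel|² = 8
v_rel×d = (2)·(-12) − (-2)·(9) = -6
since m = R²·8 − (-6)²:  R² = (36 + 1116) / 8 = 144
R = √144 = 12  ⇒  r_B = 12 − 8 = 4

rB=4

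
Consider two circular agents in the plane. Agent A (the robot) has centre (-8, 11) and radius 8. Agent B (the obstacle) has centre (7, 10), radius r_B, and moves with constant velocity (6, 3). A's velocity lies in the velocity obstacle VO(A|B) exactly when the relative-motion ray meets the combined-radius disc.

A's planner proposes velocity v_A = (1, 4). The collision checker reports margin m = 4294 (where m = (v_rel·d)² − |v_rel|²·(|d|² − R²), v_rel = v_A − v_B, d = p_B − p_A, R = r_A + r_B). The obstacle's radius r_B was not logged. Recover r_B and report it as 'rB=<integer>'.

m = 4294
d = (15, -1);  v_rel = (-5, 1),  |v_rel|² = 26
v_rel×d = (-5)·(-1) − (1)·(15) = -10
since m = R²·26 − (-10)²:  R² = (100 + 4294) / 26 = 169
R = √169 = 13  ⇒  r_B = 13 − 8 = 5

rB=5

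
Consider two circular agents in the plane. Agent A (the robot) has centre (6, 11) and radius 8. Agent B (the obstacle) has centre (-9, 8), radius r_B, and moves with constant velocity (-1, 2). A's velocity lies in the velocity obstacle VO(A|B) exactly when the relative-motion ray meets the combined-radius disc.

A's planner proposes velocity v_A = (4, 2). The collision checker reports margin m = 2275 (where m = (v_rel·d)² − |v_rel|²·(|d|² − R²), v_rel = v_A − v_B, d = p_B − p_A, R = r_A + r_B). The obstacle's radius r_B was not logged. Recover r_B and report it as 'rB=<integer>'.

m = 2275
d = (-15, -3);  v_rel = (5, 0),  |v_rel|² = 25
v_rel×d = (5)·(-3) − (0)·(-15) = -15
since m = R²·25 − (-15)²:  R² = (225 + 2275) / 25 = 100
R = √100 = 10  ⇒  r_B = 10 − 8 = 2

rB=2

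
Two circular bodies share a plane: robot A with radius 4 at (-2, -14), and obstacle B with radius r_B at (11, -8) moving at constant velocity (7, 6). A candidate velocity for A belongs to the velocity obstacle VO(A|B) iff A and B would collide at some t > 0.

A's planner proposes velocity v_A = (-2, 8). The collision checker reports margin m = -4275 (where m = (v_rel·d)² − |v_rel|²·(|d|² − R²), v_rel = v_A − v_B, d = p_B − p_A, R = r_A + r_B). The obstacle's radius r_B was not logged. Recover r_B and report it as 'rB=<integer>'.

m = -4275
d = (13, 6);  v_rel = (-9, 2),  |v_rel|² = 85
v_rel×d = (-9)·(6) − (2)·(13) = -80
since m = R²·85 − (-80)²:  R² = (6400 + -4275) / 85 = 25
R = √25 = 5  ⇒  r_B = 5 − 4 = 1

rB=1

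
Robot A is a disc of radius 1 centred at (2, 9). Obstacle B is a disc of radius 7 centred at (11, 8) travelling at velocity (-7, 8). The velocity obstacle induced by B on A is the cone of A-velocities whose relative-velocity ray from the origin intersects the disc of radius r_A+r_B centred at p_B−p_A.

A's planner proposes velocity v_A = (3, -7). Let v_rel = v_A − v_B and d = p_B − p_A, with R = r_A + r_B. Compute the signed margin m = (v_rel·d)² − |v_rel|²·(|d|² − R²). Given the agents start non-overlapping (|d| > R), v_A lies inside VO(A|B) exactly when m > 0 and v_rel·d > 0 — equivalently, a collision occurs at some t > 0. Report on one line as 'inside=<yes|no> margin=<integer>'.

d = (9, -1),  |d|² = 82;  R = 1+7 = 8,  c = 82−8² = 18
v_rel = (10, -15),  |v_rel|² = 325;  v_rel·d = (10)·(9) + (-15)·(-1) = 105
325·t² − 210·t + 18 = 0  ⇒  m = 105² − 325·18 = 5175
m = 5175 > 0,  v_rel·d = 105 > 0  ⇒  inside

inside=yes margin=5175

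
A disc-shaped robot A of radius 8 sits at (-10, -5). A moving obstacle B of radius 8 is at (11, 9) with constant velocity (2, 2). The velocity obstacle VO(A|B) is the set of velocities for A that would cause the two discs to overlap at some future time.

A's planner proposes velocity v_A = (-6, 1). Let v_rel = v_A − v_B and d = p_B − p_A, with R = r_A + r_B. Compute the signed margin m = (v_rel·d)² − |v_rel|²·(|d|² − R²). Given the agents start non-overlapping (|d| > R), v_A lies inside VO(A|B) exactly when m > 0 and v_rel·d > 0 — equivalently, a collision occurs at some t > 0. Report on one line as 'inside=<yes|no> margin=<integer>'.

d = (21, 14),  |d|² = 637;  R = 8+8 = 16,  c = 637−16² = 381
v_rel = (-8, -1),  |v_rel|² = 65;  v_rel·d = (-8)·(21) + (-1)·(14) = -182
65·t² + 364·t + 381 = 0  ⇒  m = (-182)² − 65·381 = 8359
m = 8359 > 0,  v_rel·d = -182 < 0  ⇒  outside

inside=no margin=8359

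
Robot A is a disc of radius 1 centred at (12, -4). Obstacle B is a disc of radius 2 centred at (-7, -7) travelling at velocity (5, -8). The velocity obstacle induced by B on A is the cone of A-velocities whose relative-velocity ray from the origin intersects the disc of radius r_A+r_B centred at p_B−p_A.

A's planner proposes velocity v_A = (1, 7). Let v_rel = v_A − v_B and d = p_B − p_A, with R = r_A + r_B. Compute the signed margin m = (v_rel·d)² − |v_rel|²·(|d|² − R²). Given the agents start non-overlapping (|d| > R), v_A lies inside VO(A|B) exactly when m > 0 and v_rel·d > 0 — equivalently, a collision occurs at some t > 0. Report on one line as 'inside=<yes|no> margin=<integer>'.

d = (-19, -3),  |d|² = 370;  R = 1+2 = 3,  c = 370−3² = 361
v_rel = (-4, 15),  |v_rel|² = 241;  v_rel·d = (-4)·(-19) + (15)·(-3) = 31
241·t² − 62·t + 361 = 0  ⇒  m = 31² − 241·361 = -86040
m = -86040 < 0,  v_rel·d = 31 > 0  ⇒  outside

inside=no margin=-86040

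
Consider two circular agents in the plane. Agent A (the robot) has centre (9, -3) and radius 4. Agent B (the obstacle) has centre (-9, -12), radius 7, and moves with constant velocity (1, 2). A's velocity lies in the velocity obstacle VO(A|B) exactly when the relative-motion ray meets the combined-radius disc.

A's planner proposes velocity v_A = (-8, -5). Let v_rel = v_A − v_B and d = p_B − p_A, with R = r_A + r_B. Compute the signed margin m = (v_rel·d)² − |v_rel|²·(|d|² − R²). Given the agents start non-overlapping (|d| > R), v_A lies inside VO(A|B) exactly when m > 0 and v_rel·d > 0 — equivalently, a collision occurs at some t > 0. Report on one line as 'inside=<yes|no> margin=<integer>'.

d = (-18, -9),  |d|² = 405;  R = 4+7 = 11,  c = 405−11² = 284
v_rel = (-9, -7),  |v_rel|² = 130;  v_rel·d = (-9)·(-18) + (-7)·(-9) = 225
130·t² − 450·t + 284 = 0  ⇒  m = 225² − 130·284 = 13705
m = 13705 > 0,  v_rel·d = 225 > 0  ⇒  inside

inside=yes margin=13705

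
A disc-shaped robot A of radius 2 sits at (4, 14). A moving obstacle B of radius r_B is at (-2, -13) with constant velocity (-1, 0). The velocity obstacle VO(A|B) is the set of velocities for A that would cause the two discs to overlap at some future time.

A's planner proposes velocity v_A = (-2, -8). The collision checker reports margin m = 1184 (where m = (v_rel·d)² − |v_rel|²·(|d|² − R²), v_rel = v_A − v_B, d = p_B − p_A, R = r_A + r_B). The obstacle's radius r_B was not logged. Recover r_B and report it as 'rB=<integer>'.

m = 1184
d = (-6, -27);  v_rel = (-1, -8),  |v_rel|² = 65
v_rel×d = (-1)·(-27) − (-8)·(-6) = -21
since m = R²·65 − (-21)²:  R² = (441 + 1184) / 65 = 25
R = √25 = 5  ⇒  r_B = 5 − 2 = 3

rB=3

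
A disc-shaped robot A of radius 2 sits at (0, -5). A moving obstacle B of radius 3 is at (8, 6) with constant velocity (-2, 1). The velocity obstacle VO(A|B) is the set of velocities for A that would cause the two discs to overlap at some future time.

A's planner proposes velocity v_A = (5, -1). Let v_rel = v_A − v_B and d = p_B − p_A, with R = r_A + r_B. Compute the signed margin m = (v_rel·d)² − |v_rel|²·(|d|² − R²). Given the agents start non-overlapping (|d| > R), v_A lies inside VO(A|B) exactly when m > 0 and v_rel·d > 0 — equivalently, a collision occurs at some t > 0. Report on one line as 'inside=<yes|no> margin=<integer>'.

d = (8, 11),  |d|² = 185;  R = 2+3 = 5,  c = 185−5² = 160
v_rel = (7, -2),  |v_rel|² = 53;  v_rel·d = (7)·(8) + (-2)·(11) = 34
53·t² − 68·t + 160 = 0  ⇒  m = 34² − 53·160 = -7324
m = -7324 < 0,  v_rel·d = 34 > 0  ⇒  outside

inside=no margin=-7324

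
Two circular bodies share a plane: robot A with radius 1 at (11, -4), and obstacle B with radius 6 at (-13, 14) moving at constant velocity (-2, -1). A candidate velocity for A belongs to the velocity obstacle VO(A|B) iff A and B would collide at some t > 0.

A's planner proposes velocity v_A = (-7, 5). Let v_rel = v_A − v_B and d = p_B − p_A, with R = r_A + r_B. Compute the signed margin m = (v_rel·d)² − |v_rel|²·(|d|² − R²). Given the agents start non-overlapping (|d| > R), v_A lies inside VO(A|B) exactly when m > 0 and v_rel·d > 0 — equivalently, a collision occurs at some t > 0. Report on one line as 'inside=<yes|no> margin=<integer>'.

d = (-24, 18),  |d|² = 900;  R = 1+6 = 7,  c = 900−7² = 851
v_rel = (-5, 6),  |v_rel|² = 61;  v_rel·d = (-5)·(-24) + (6)·(18) = 228
61·t² − 456·t + 851 = 0  ⇒  m = 228² − 61·851 = 73
m = 73 > 0,  v_rel·d = 228 > 0  ⇒  inside

inside=yes margin=73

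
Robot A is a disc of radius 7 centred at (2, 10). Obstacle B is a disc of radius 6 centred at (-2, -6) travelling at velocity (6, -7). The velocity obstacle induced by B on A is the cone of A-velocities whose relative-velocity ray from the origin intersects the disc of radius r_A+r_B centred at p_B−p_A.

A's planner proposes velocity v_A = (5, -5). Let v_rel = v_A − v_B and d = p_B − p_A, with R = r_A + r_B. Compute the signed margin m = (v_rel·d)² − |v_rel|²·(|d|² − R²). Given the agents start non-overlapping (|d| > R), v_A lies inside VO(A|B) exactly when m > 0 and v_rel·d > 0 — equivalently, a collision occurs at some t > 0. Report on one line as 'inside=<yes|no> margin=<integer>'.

d = (-4, -16),  |d|² = 272;  R = 7+6 = 13,  c = 272−13² = 103
v_rel = (-1, 2),  |v_rel|² = 5;  v_rel·d = (-1)·(-4) + (2)·(-16) = -28
5·t² + 56·t + 103 = 0  ⇒  m = (-28)² − 5·103 = 269
m = 269 > 0,  v_rel·d = -28 < 0  ⇒  outside

inside=no margin=269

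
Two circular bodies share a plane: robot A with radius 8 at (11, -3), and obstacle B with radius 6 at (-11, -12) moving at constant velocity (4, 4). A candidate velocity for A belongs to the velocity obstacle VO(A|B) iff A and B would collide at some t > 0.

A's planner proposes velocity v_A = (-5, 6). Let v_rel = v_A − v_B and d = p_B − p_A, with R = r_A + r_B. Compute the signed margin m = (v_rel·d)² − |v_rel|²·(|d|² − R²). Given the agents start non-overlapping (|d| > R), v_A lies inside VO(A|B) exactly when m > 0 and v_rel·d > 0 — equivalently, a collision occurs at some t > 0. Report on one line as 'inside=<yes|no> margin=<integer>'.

d = (-22, -9),  |d|² = 565;  R = 8+6 = 14,  c = 565−14² = 369
v_rel = (-9, 2),  |v_rel|² = 85;  v_rel·d = (-9)·(-22) + (2)·(-9) = 180
85·t² − 360·t + 369 = 0  ⇒  m = 180² − 85·369 = 1035
m = 1035 > 0,  v_rel·d = 180 > 0  ⇒  inside

inside=yes margin=1035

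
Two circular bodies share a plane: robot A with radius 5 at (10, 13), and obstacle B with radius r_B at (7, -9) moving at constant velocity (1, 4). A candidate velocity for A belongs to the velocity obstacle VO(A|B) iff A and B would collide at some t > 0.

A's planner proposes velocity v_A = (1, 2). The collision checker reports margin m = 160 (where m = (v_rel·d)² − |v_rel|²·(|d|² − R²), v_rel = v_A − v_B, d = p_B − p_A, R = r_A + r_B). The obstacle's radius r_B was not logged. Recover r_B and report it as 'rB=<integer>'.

m = 160
d = (-3, -22);  v_rel = (0, -2),  |v_rel|² = 4
v_rel×d = (0)·(-22) − (-2)·(-3) = -6
since m = R²·4 − (-6)²:  R² = (36 + 160) / 4 = 49
R = √49 = 7  ⇒  r_B = 7 − 5 = 2

rB=2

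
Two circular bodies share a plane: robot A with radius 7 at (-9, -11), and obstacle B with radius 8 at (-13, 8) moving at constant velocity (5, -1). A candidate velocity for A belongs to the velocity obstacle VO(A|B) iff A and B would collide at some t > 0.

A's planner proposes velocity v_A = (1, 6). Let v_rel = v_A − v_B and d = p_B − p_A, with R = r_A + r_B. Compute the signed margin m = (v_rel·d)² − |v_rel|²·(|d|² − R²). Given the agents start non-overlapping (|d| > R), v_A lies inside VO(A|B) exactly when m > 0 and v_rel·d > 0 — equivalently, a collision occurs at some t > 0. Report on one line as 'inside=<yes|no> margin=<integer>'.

d = (-4, 19),  |d|² = 377;  R = 7+8 = 15,  c = 377−15² = 152
v_rel = (-4, 7),  |v_rel|² = 65;  v_rel·d = (-4)·(-4) + (7)·(19) = 149
65·t² − 298·t + 152 = 0  ⇒  m = 149² − 65·152 = 12321
m = 12321 > 0,  v_rel·d = 149 > 0  ⇒  inside

inside=yes margin=12321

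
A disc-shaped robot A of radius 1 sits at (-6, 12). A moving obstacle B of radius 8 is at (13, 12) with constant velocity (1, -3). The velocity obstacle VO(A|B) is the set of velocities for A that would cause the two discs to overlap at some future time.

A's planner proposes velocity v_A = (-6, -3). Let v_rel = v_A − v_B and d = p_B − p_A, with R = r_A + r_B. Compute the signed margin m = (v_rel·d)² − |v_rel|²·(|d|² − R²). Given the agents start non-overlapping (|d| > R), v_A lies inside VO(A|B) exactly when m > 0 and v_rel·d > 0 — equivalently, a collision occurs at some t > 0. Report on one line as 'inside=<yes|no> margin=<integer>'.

d = (19, 0),  |d|² = 361;  R = 1+8 = 9,  c = 361−9² = 280
v_rel = (-7, 0),  |v_rel|² = 49;  v_rel·d = (-7)·(19) + (0)·(0) = -133
49·t² + 266·t + 280 = 0  ⇒  m = (-133)² − 49·280 = 3969
m = 3969 > 0,  v_rel·d = -133 < 0  ⇒  outside

inside=no margin=3969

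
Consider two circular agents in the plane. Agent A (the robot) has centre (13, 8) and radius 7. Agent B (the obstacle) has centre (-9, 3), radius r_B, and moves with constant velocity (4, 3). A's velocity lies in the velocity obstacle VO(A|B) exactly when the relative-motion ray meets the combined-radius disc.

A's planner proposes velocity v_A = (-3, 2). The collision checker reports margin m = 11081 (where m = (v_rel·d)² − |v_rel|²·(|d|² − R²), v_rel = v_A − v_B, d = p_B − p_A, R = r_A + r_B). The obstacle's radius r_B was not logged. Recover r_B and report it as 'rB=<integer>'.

m = 11081
d = (-22, -5);  v_rel = (-7, -1),  |v_rel|² = 50
v_rel×d = (-7)·(-5) − (-1)·(-22) = 13
since m = R²·50 − 13²:  R² = (169 + 11081) / 50 = 225
R = √225 = 15  ⇒  r_B = 15 − 7 = 8

rB=8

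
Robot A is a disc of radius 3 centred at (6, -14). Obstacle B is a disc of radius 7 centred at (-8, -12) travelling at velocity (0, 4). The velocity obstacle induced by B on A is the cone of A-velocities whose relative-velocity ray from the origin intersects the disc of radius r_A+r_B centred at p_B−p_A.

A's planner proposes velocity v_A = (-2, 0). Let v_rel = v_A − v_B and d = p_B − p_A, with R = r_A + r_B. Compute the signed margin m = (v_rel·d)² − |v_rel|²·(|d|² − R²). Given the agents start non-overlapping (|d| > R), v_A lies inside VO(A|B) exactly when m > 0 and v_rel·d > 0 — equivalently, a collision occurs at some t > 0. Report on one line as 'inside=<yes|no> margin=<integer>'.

d = (-14, 2),  |d|² = 200;  R = 3+7 = 10,  c = 200−10² = 100
v_rel = (-2, -4),  |v_rel|² = 20;  v_rel·d = (-2)·(-14) + (-4)·(2) = 20
20·t² − 40·t + 100 = 0  ⇒  m = 20² − 20·100 = -1600
m = -1600 < 0,  v_rel·d = 20 > 0  ⇒  outside

inside=no margin=-1600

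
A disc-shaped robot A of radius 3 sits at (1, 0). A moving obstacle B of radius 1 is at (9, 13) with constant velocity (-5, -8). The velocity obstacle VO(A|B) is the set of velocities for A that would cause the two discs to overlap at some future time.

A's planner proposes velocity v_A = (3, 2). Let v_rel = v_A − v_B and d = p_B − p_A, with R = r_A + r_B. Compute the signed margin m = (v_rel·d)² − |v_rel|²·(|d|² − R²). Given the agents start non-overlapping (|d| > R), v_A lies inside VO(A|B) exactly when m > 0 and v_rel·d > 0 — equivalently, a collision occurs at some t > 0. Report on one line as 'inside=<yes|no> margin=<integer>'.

d = (8, 13),  |d|² = 233;  R = 3+1 = 4,  c = 233−4² = 217
v_rel = (8, 10),  |v_rel|² = 164;  v_rel·d = (8)·(8) + (10)·(13) = 194
164·t² − 388·t + 217 = 0  ⇒  m = 194² − 164·217 = 2048
m = 2048 > 0,  v_rel·d = 194 > 0  ⇒  inside

inside=yes margin=2048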